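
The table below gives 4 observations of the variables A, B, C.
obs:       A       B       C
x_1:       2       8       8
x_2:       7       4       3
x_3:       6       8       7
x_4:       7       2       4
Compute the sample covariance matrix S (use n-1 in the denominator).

Step 1 — column means:
  mean(A) = (2 + 7 + 6 + 7) / 4 = 22/4 = 5.5
  mean(B) = (8 + 4 + 8 + 2) / 4 = 22/4 = 5.5
  mean(C) = (8 + 3 + 7 + 4) / 4 = 22/4 = 5.5

Step 2 — sample covariance S[i,j] = (1/(n-1)) · Σ_k (x_{k,i} - mean_i) · (x_{k,j} - mean_j), with n-1 = 3.
  S[A,A] = ((-3.5)·(-3.5) + (1.5)·(1.5) + (0.5)·(0.5) + (1.5)·(1.5)) / 3 = 17/3 = 5.6667
  S[A,B] = ((-3.5)·(2.5) + (1.5)·(-1.5) + (0.5)·(2.5) + (1.5)·(-3.5)) / 3 = -15/3 = -5
  S[A,C] = ((-3.5)·(2.5) + (1.5)·(-2.5) + (0.5)·(1.5) + (1.5)·(-1.5)) / 3 = -14/3 = -4.6667
  S[B,B] = ((2.5)·(2.5) + (-1.5)·(-1.5) + (2.5)·(2.5) + (-3.5)·(-3.5)) / 3 = 27/3 = 9
  S[B,C] = ((2.5)·(2.5) + (-1.5)·(-2.5) + (2.5)·(1.5) + (-3.5)·(-1.5)) / 3 = 19/3 = 6.3333
  S[C,C] = ((2.5)·(2.5) + (-2.5)·(-2.5) + (1.5)·(1.5) + (-1.5)·(-1.5)) / 3 = 17/3 = 5.6667

S is symmetric (S[j,i] = S[i,j]). Assembling:

S = [[5.6667, -5, -4.6667],
 [-5, 9, 6.3333],
 [-4.6667, 6.3333, 5.6667]]


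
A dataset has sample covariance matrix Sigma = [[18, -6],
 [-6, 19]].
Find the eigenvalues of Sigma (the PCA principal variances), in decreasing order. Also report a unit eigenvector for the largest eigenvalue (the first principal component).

Step 1 — characteristic polynomial of 2×2 Sigma:
  det(Sigma - λI) = λ² - trace · λ + det = 0.
  trace = 18 + 19 = 37, det = 18·19 - (-6)² = 306.
Step 2 — discriminant:
  Δ = trace² - 4·det = 1369 - 1224 = 145.
Step 3 — eigenvalues:
  λ = (trace ± √Δ)/2 = (37 ± 12.0416)/2,
  λ_1 = 24.5208,  λ_2 = 12.4792.

Step 4 — unit eigenvector for λ_1: solve (Sigma - λ_1 I)v = 0. First row:
  (18 - 24.5208)·v_x + (-6)·v_y = 0, i.e. (-6.5208)·v_x + (-6)·v_y = 0,
  so v ∝ (b, λ_1 - a) = (-6, 6.5208); multiply by -1 so the first entry is positive: u = (6, -6.5208).
  ||u|| = √((6)² + (-6.5208)²) = √(78.5208) ≈ 8.8612,
  v_1 = u/||u|| ≈ (0.6771, -0.7359) (||v_1|| = 1).

λ_1 = 24.5208,  λ_2 = 12.4792;  v_1 ≈ (0.6771, -0.7359)


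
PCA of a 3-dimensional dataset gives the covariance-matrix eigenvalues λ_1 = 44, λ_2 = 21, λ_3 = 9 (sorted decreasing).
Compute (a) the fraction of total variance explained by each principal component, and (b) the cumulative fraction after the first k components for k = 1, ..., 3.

Step 1 — total variance = trace(Sigma) = Σ λ_i = 44 + 21 + 9 = 74.

Step 2 — fraction explained by component i = λ_i / Σ λ:
  PC1: 44/74 = 0.5946
  PC2: 21/74 = 0.2838
  PC3: 9/74 = 0.1216

Step 3 — cumulative fraction after k components = (λ_1 + ... + λ_k) / Σ λ:
  k = 1: 44/74 = 0.5946
  k = 2: (44 + 21)/74 = 65/74 = 0.8784
  k = 3: (44 + 21 + 9)/74 = 74/74 = 1

Summary (fraction, with percent):

explained: PC1 0.5946 (59.46%), PC2 0.2838 (28.38%), PC3 0.1216 (12.16%);  cumulative: 0.5946, 0.8784, 1


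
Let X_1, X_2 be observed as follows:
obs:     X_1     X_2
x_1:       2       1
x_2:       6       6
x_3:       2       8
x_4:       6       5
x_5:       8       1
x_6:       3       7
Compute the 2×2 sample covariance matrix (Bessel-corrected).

Step 1 — column means:
  mean(X_1) = (2 + 6 + 2 + 6 + 8 + 3) / 6 = 27/6 = 4.5
  mean(X_2) = (1 + 6 + 8 + 5 + 1 + 7) / 6 = 28/6 = 4.6667

Step 2 — sample covariance S[i,j] = (1/(n-1)) · Σ_k (x_{k,i} - mean_i) · (x_{k,j} - mean_j), with n-1 = 5.
  S[X_1,X_1] = ((-2.5)·(-2.5) + (1.5)·(1.5) + (-2.5)·(-2.5) + (1.5)·(1.5) + (3.5)·(3.5) + (-1.5)·(-1.5)) / 5 = 31.5/5 = 6.3
  S[X_1,X_2] = ((-2.5)·(-3.6667) + (1.5)·(1.3333) + (-2.5)·(3.3333) + (1.5)·(0.3333) + (3.5)·(-3.6667) + (-1.5)·(2.3333)) / 5 = -13/5 = -2.6
  S[X_2,X_2] = ((-3.6667)·(-3.6667) + (1.3333)·(1.3333) + (3.3333)·(3.3333) + (0.3333)·(0.3333) + (-3.6667)·(-3.6667) + (2.3333)·(2.3333)) / 5 = 45.3333/5 = 9.0667

S is symmetric (S[j,i] = S[i,j]). Assembling:

S = [[6.3, -2.6],
 [-2.6, 9.0667]]


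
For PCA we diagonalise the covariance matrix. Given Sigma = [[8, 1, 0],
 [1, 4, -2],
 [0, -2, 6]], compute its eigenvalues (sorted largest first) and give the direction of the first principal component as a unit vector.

Step 1 — characteristic polynomial p(λ) = det(λI - Sigma) = λ³ - tr·λ² + c_1·λ - det, where tr = trace, c_1 = sum of the principal 2×2 minors, det = det(Sigma):
  tr = 8 + 4 + 6 = 18,
  c_1 = (8·4 - (1)²) + (8·6 - (0)²) + (4·6 - (-2)²) = 31 + 48 + 20 = 99,
  det = 8·(4·6 - (-2)²) - (1)·((1)·6 - (-2)·(0)) + (0)·((1)·(-2) - 4·(0)) = 8·(20) - (1)·(6) + (0)·(-2) = 154.
  So p(λ) = λ³ - 18λ² + 99λ - 154.
Step 2 — look for an integer root (rational root theorem: any rational root is an integer divisor of 154). Testing λ = 7:
  p(7) = 343 - 882 + 693 - 154 = 0  ✓
  Dividing out (λ - 7): p(λ) = (λ - 7)(λ² - 11λ + 22).
Step 3 — remaining eigenvalues from the quadratic λ² - 11λ + 22 = 0:
  Δ = 11² - 4·22 = 121 - 88 = 33,  λ = (11 ± √33)/2 = (11 ± 5.7446)/2 ≈ 8.3723 or 2.6277.
  Sorted: λ_1 = 8.3723,  λ_2 = 7,  λ_3 = 2.6277  (check: sum = 18 = tr ✓).

Step 4 — unit eigenvector for λ_1 ≈ 8.3723: v spans the null space of (Sigma - λ_1 I), whose rows are
  r_1 = (-0.3723, 1, 0),  r_2 = (1, -4.3723, -2),  r_3 = (0, -2, -2.3723).
  v is orthogonal to every row, so take v ∝ r_1 × r_2 = ((1)·(-2) - (0)·(-4.3723), (0)·(1) - (-0.3723)·(-2), (-0.3723)·(-4.3723) - (1)·(1)) ≈ (-2, -0.7446, 0.6277).
  Rescale (multiply by -1 so the first nonzero entry is positive): u = (2, 0.7446, -0.6277).
  ||u|| = √((2)² + (0.7446)² + (-0.6277)²) = √(4.9484) ≈ 2.2245,  v_1 = u/||u|| ≈ (0.8991, 0.3347, -0.2822) (||v_1|| = 1).

λ_1 = 8.3723,  λ_2 = 7,  λ_3 = 2.6277;  v_1 ≈ (0.8991, 0.3347, -0.2822)


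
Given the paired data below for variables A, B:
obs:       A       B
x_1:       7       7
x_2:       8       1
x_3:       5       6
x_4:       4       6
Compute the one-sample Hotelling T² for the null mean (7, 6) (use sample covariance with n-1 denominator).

Step 1 — sample mean vector:
  mean(A) = (7 + 8 + 5 + 4) / 4 = 24/4 = 6
  mean(B) = (7 + 1 + 6 + 6) / 4 = 20/4 = 5
  x̄ = (6, 5),  deviation x̄ - mu_0 = (6, 5) - (7, 6) = (-1, -1).

Step 2 — sample covariance matrix, S[i,j] = (1/(n-1)) · Σ_k (x_{k,i} - mean_i) · (x_{k,j} - mean_j), divisor n-1 = 3:
  S[A,A] = ((1)·(1) + (2)·(2) + (-1)·(-1) + (-2)·(-2)) / 3 = 10/3 = 3.3333
  S[A,B] = ((1)·(2) + (2)·(-4) + (-1)·(1) + (-2)·(1)) / 3 = -9/3 = -3
  S[B,B] = ((2)·(2) + (-4)·(-4) + (1)·(1) + (1)·(1)) / 3 = 22/3 = 7.3333
  S = [[3.3333, -3],
 [-3, 7.3333]].

Step 3 — invert S. det(S) = 3.3333·7.3333 - (-3)² = 15.4444.
  S^{-1} = (1/det) · [[d, -b], [-b, a]] = [[0.4748, 0.1942],
 [0.1942, 0.2158]].

Step 4 — quadratic form (x̄ - mu_0)^T · S^{-1} · (x̄ - mu_0):
  S^{-1} · (x̄ - mu_0) = (-0.6691, -0.4101),
  (x̄ - mu_0)^T · [...] = (-1)·(-0.6691) + (-1)·(-0.4101) = 1.0791.

Step 5 — scale by n: T² = 4 · 1.0791 = 4.3165.

T² ≈ 4.3165


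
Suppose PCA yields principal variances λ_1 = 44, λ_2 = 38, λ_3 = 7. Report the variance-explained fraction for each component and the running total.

Step 1 — total variance = trace(Sigma) = Σ λ_i = 44 + 38 + 7 = 89.

Step 2 — fraction explained by component i = λ_i / Σ λ:
  PC1: 44/89 = 0.4944
  PC2: 38/89 = 0.427
  PC3: 7/89 = 0.0787

Step 3 — cumulative fraction after k components = (λ_1 + ... + λ_k) / Σ λ:
  k = 1: 44/89 = 0.4944
  k = 2: (44 + 38)/89 = 82/89 = 0.9213
  k = 3: (44 + 38 + 7)/89 = 89/89 = 1

Summary (fraction, with percent):

explained: PC1 0.4944 (49.44%), PC2 0.427 (42.7%), PC3 0.0787 (7.87%);  cumulative: 0.4944, 0.9213, 1


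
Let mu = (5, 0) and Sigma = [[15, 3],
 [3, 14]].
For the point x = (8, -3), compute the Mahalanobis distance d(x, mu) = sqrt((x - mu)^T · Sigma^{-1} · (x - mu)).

Step 1 — centre the observation: (x - mu) = (3, -3).

Step 2 — invert Sigma. det(Sigma) = 15·14 - (3)² = 201.
  Sigma^{-1} = (1/det) · [[d, -b], [-b, a]] = [[0.0697, -0.0149],
 [-0.0149, 0.0746]].

Step 3 — form the quadratic (x - mu)^T · Sigma^{-1} · (x - mu):
  Sigma^{-1} · (x - mu) = (0.2537, -0.2687).
  (x - mu)^T · [Sigma^{-1} · (x - mu)] = (3)·(0.2537) + (-3)·(-0.2687) = 1.5672.

Step 4 — take square root: d = √(1.5672) ≈ 1.2519.

d(x, mu) = √(1.5672) ≈ 1.2519


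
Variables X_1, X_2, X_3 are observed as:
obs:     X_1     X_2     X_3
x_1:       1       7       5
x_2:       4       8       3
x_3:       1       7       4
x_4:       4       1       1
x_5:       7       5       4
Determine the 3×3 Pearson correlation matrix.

Step 1 — column means:
  mean(X_1) = (1 + 4 + 1 + 4 + 7) / 5 = 17/5 = 3.4
  mean(X_2) = (7 + 8 + 7 + 1 + 5) / 5 = 28/5 = 5.6
  mean(X_3) = (5 + 3 + 4 + 1 + 4) / 5 = 17/5 = 3.4

Step 2 — sample variances and covariances s[i,j] = (1/(n-1)) · Σ_k (x_{k,i} - mean_i) · (x_{k,j} - mean_j), with n-1 = 4:
  s[X_1,X_1] = ((-2.4)·(-2.4) + (0.6)·(0.6) + (-2.4)·(-2.4) + (0.6)·(0.6) + (3.6)·(3.6)) / 4 = 25.2/4 = 6.3
  s[X_1,X_2] = ((-2.4)·(1.4) + (0.6)·(2.4) + (-2.4)·(1.4) + (0.6)·(-4.6) + (3.6)·(-0.6)) / 4 = -10.2/4 = -2.55
  s[X_1,X_3] = ((-2.4)·(1.6) + (0.6)·(-0.4) + (-2.4)·(0.6) + (0.6)·(-2.4) + (3.6)·(0.6)) / 4 = -4.8/4 = -1.2
  s[X_2,X_2] = ((1.4)·(1.4) + (2.4)·(2.4) + (1.4)·(1.4) + (-4.6)·(-4.6) + (-0.6)·(-0.6)) / 4 = 31.2/4 = 7.8
  s[X_2,X_3] = ((1.4)·(1.6) + (2.4)·(-0.4) + (1.4)·(0.6) + (-4.6)·(-2.4) + (-0.6)·(0.6)) / 4 = 12.8/4 = 3.2
  s[X_3,X_3] = ((1.6)·(1.6) + (-0.4)·(-0.4) + (0.6)·(0.6) + (-2.4)·(-2.4) + (0.6)·(0.6)) / 4 = 9.2/4 = 2.3
  Sample standard deviations s_i = √(s[i,i]):
  s(X_1) = √(6.3) = 2.51
  s(X_2) = √(7.8) = 2.7928
  s(X_3) = √(2.3) = 1.5166

Step 3 — r_{ij} = s_{ij} / (s_i · s_j):
  r[X_1,X_1] = 1 (diagonal).
  r[X_1,X_2] = -2.55 / (2.51 · 2.7928) = -2.55 / 7.01 = -0.3638
  r[X_1,X_3] = -1.2 / (2.51 · 1.5166) = -1.2 / 3.8066 = -0.3152
  r[X_2,X_2] = 1 (diagonal).
  r[X_2,X_3] = 3.2 / (2.7928 · 1.5166) = 3.2 / 4.2356 = 0.7555
  r[X_3,X_3] = 1 (diagonal).

R is symmetric with unit diagonal. Assembling:

R = [[1, -0.3638, -0.3152],
 [-0.3638, 1, 0.7555],
 [-0.3152, 0.7555, 1]]


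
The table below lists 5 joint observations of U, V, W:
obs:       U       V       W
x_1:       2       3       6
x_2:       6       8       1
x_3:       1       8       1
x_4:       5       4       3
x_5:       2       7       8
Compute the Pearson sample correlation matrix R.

Step 1 — column means:
  mean(U) = (2 + 6 + 1 + 5 + 2) / 5 = 16/5 = 3.2
  mean(V) = (3 + 8 + 8 + 4 + 7) / 5 = 30/5 = 6
  mean(W) = (6 + 1 + 1 + 3 + 8) / 5 = 19/5 = 3.8

Step 2 — sample variances and covariances s[i,j] = (1/(n-1)) · Σ_k (x_{k,i} - mean_i) · (x_{k,j} - mean_j), with n-1 = 4:
  s[U,U] = ((-1.2)·(-1.2) + (2.8)·(2.8) + (-2.2)·(-2.2) + (1.8)·(1.8) + (-1.2)·(-1.2)) / 4 = 18.8/4 = 4.7
  s[U,V] = ((-1.2)·(-3) + (2.8)·(2) + (-2.2)·(2) + (1.8)·(-2) + (-1.2)·(1)) / 4 = 0/4 = 0
  s[U,W] = ((-1.2)·(2.2) + (2.8)·(-2.8) + (-2.2)·(-2.8) + (1.8)·(-0.8) + (-1.2)·(4.2)) / 4 = -10.8/4 = -2.7
  s[V,V] = ((-3)·(-3) + (2)·(2) + (2)·(2) + (-2)·(-2) + (1)·(1)) / 4 = 22/4 = 5.5
  s[V,W] = ((-3)·(2.2) + (2)·(-2.8) + (2)·(-2.8) + (-2)·(-0.8) + (1)·(4.2)) / 4 = -12/4 = -3
  s[W,W] = ((2.2)·(2.2) + (-2.8)·(-2.8) + (-2.8)·(-2.8) + (-0.8)·(-0.8) + (4.2)·(4.2)) / 4 = 38.8/4 = 9.7
  Sample standard deviations s_i = √(s[i,i]):
  s(U) = √(4.7) = 2.1679
  s(V) = √(5.5) = 2.3452
  s(W) = √(9.7) = 3.1145

Step 3 — r_{ij} = s_{ij} / (s_i · s_j):
  r[U,U] = 1 (diagonal).
  r[U,V] = 0 / (2.1679 · 2.3452) = 0 / 5.0843 = 0
  r[U,W] = -2.7 / (2.1679 · 3.1145) = -2.7 / 6.752 = -0.3999
  r[V,V] = 1 (diagonal).
  r[V,W] = -3 / (2.3452 · 3.1145) = -3 / 7.3041 = -0.4107
  r[W,W] = 1 (diagonal).

R is symmetric with unit diagonal. Assembling:

R = [[1, 0, -0.3999],
 [0, 1, -0.4107],
 [-0.3999, -0.4107, 1]]


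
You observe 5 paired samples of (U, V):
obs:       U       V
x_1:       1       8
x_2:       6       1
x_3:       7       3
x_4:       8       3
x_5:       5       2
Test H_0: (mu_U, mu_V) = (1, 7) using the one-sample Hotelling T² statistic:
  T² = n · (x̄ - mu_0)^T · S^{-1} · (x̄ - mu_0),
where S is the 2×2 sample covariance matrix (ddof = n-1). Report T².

Step 1 — sample mean vector:
  mean(U) = (1 + 6 + 7 + 8 + 5) / 5 = 27/5 = 5.4
  mean(V) = (8 + 1 + 3 + 3 + 2) / 5 = 17/5 = 3.4
  x̄ = (5.4, 3.4),  deviation x̄ - mu_0 = (5.4, 3.4) - (1, 7) = (4.4, -3.6).

Step 2 — sample covariance matrix, S[i,j] = (1/(n-1)) · Σ_k (x_{k,i} - mean_i) · (x_{k,j} - mean_j), divisor n-1 = 4:
  S[U,U] = ((-4.4)·(-4.4) + (0.6)·(0.6) + (1.6)·(1.6) + (2.6)·(2.6) + (-0.4)·(-0.4)) / 4 = 29.2/4 = 7.3
  S[U,V] = ((-4.4)·(4.6) + (0.6)·(-2.4) + (1.6)·(-0.4) + (2.6)·(-0.4) + (-0.4)·(-1.4)) / 4 = -22.8/4 = -5.7
  S[V,V] = ((4.6)·(4.6) + (-2.4)·(-2.4) + (-0.4)·(-0.4) + (-0.4)·(-0.4) + (-1.4)·(-1.4)) / 4 = 29.2/4 = 7.3
  S = [[7.3, -5.7],
 [-5.7, 7.3]].

Step 3 — invert S. det(S) = 7.3·7.3 - (-5.7)² = 20.8.
  S^{-1} = (1/det) · [[d, -b], [-b, a]] = [[0.351, 0.274],
 [0.274, 0.351]].

Step 4 — quadratic form (x̄ - mu_0)^T · S^{-1} · (x̄ - mu_0):
  S^{-1} · (x̄ - mu_0) = (0.5577, -0.0577),
  (x̄ - mu_0)^T · [...] = (4.4)·(0.5577) + (-3.6)·(-0.0577) = 2.6615.

Step 5 — scale by n: T² = 5 · 2.6615 = 13.3077.

T² ≈ 13.3077


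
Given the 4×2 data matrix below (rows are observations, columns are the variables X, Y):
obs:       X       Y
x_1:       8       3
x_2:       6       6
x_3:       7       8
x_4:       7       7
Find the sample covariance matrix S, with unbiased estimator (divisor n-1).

Step 1 — column means:
  mean(X) = (8 + 6 + 7 + 7) / 4 = 28/4 = 7
  mean(Y) = (3 + 6 + 8 + 7) / 4 = 24/4 = 6

Step 2 — sample covariance S[i,j] = (1/(n-1)) · Σ_k (x_{k,i} - mean_i) · (x_{k,j} - mean_j), with n-1 = 3.
  S[X,X] = ((1)·(1) + (-1)·(-1) + (0)·(0) + (0)·(0)) / 3 = 2/3 = 0.6667
  S[X,Y] = ((1)·(-3) + (-1)·(0) + (0)·(2) + (0)·(1)) / 3 = -3/3 = -1
  S[Y,Y] = ((-3)·(-3) + (0)·(0) + (2)·(2) + (1)·(1)) / 3 = 14/3 = 4.6667

S is symmetric (S[j,i] = S[i,j]). Assembling:

S = [[0.6667, -1],
 [-1, 4.6667]]


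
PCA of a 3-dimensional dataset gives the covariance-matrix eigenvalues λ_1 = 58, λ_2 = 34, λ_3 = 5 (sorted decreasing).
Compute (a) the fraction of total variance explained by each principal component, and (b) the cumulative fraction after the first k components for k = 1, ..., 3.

Step 1 — total variance = trace(Sigma) = Σ λ_i = 58 + 34 + 5 = 97.

Step 2 — fraction explained by component i = λ_i / Σ λ:
  PC1: 58/97 = 0.5979
  PC2: 34/97 = 0.3505
  PC3: 5/97 = 0.0515

Step 3 — cumulative fraction after k components = (λ_1 + ... + λ_k) / Σ λ:
  k = 1: 58/97 = 0.5979
  k = 2: (58 + 34)/97 = 92/97 = 0.9485
  k = 3: (58 + 34 + 5)/97 = 97/97 = 1

Summary (fraction, with percent):

explained: PC1 0.5979 (59.79%), PC2 0.3505 (35.05%), PC3 0.0515 (5.15%);  cumulative: 0.5979, 0.9485, 1


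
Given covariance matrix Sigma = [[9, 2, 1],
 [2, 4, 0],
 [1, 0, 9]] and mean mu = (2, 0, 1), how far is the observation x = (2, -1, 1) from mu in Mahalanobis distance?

Step 1 — centre the observation: (x - mu) = (0, -1, 0).

Step 2 — invert Sigma (cofactor / det for 3×3, or solve directly):
  Sigma^{-1} = [[0.1268, -0.0634, -0.0141],
 [-0.0634, 0.2817, 0.007],
 [-0.0141, 0.007, 0.1127]].

Step 3 — form the quadratic (x - mu)^T · Sigma^{-1} · (x - mu):
  Sigma^{-1} · (x - mu) = (0.0634, -0.2817, -0.007).
  (x - mu)^T · [Sigma^{-1} · (x - mu)] = (0)·(0.0634) + (-1)·(-0.2817) + (0)·(-0.007) = 0.2817.

Step 4 — take square root: d = √(0.2817) ≈ 0.5307.

d(x, mu) = √(0.2817) ≈ 0.5307


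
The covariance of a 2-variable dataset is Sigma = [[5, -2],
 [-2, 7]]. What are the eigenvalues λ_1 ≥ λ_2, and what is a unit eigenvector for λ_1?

Step 1 — characteristic polynomial of 2×2 Sigma:
  det(Sigma - λI) = λ² - trace · λ + det = 0.
  trace = 5 + 7 = 12, det = 5·7 - (-2)² = 31.
Step 2 — discriminant:
  Δ = trace² - 4·det = 144 - 124 = 20.
Step 3 — eigenvalues:
  λ = (trace ± √Δ)/2 = (12 ± 4.4721)/2,
  λ_1 = 8.2361,  λ_2 = 3.7639.

Step 4 — unit eigenvector for λ_1: solve (Sigma - λ_1 I)v = 0. First row:
  (5 - 8.2361)·v_x + (-2)·v_y = 0, i.e. (-3.2361)·v_x + (-2)·v_y = 0,
  so v ∝ (b, λ_1 - a) = (-2, 3.2361); multiply by -1 so the first entry is positive: u = (2, -3.2361).
  ||u|| = √((2)² + (-3.2361)²) = √(14.4721) ≈ 3.8042,
  v_1 = u/||u|| ≈ (0.5257, -0.8507) (||v_1|| = 1).

λ_1 = 8.2361,  λ_2 = 3.7639;  v_1 ≈ (0.5257, -0.8507)


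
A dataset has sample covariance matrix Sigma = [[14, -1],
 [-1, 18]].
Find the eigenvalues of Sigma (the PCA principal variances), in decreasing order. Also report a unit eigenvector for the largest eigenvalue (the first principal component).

Step 1 — characteristic polynomial of 2×2 Sigma:
  det(Sigma - λI) = λ² - trace · λ + det = 0.
  trace = 14 + 18 = 32, det = 14·18 - (-1)² = 251.
Step 2 — discriminant:
  Δ = trace² - 4·det = 1024 - 1004 = 20.
Step 3 — eigenvalues:
  λ = (trace ± √Δ)/2 = (32 ± 4.4721)/2,
  λ_1 = 18.2361,  λ_2 = 13.7639.

Step 4 — unit eigenvector for λ_1: solve (Sigma - λ_1 I)v = 0. First row:
  (14 - 18.2361)·v_x + (-1)·v_y = 0, i.e. (-4.2361)·v_x + (-1)·v_y = 0,
  so v ∝ (b, λ_1 - a) = (-1, 4.2361); multiply by -1 so the first entry is positive: u = (1, -4.2361).
  ||u|| = √((1)² + (-4.2361)²) = √(18.9443) ≈ 4.3525,
  v_1 = u/||u|| ≈ (0.2298, -0.9732) (||v_1|| = 1).

λ_1 = 18.2361,  λ_2 = 13.7639;  v_1 ≈ (0.2298, -0.9732)


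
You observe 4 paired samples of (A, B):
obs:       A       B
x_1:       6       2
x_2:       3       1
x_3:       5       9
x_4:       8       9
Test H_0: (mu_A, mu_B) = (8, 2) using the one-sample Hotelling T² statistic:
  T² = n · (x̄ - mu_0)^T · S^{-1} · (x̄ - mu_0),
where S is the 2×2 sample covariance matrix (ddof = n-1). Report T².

Step 1 — sample mean vector:
  mean(A) = (6 + 3 + 5 + 8) / 4 = 22/4 = 5.5
  mean(B) = (2 + 1 + 9 + 9) / 4 = 21/4 = 5.25
  x̄ = (5.5, 5.25),  deviation x̄ - mu_0 = (5.5, 5.25) - (8, 2) = (-2.5, 3.25).

Step 2 — sample covariance matrix, S[i,j] = (1/(n-1)) · Σ_k (x_{k,i} - mean_i) · (x_{k,j} - mean_j), divisor n-1 = 3:
  S[A,A] = ((0.5)·(0.5) + (-2.5)·(-2.5) + (-0.5)·(-0.5) + (2.5)·(2.5)) / 3 = 13/3 = 4.3333
  S[A,B] = ((0.5)·(-3.25) + (-2.5)·(-4.25) + (-0.5)·(3.75) + (2.5)·(3.75)) / 3 = 16.5/3 = 5.5
  S[B,B] = ((-3.25)·(-3.25) + (-4.25)·(-4.25) + (3.75)·(3.75) + (3.75)·(3.75)) / 3 = 56.75/3 = 18.9167
  S = [[4.3333, 5.5],
 [5.5, 18.9167]].

Step 3 — invert S. det(S) = 4.3333·18.9167 - (5.5)² = 51.7222.
  S^{-1} = (1/det) · [[d, -b], [-b, a]] = [[0.3657, -0.1063],
 [-0.1063, 0.0838]].

Step 4 — quadratic form (x̄ - mu_0)^T · S^{-1} · (x̄ - mu_0):
  S^{-1} · (x̄ - mu_0) = (-1.2599, 0.5381),
  (x̄ - mu_0)^T · [...] = (-2.5)·(-1.2599) + (3.25)·(0.5381) = 4.8988.

Step 5 — scale by n: T² = 4 · 4.8988 = 19.5951.

T² ≈ 19.5951


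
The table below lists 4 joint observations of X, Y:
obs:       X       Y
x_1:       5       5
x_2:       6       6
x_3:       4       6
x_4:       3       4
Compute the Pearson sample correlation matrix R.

Step 1 — column means:
  mean(X) = (5 + 6 + 4 + 3) / 4 = 18/4 = 4.5
  mean(Y) = (5 + 6 + 6 + 4) / 4 = 21/4 = 5.25

Step 2 — sample variances and covariances s[i,j] = (1/(n-1)) · Σ_k (x_{k,i} - mean_i) · (x_{k,j} - mean_j), with n-1 = 3:
  s[X,X] = ((0.5)·(0.5) + (1.5)·(1.5) + (-0.5)·(-0.5) + (-1.5)·(-1.5)) / 3 = 5/3 = 1.6667
  s[X,Y] = ((0.5)·(-0.25) + (1.5)·(0.75) + (-0.5)·(0.75) + (-1.5)·(-1.25)) / 3 = 2.5/3 = 0.8333
  s[Y,Y] = ((-0.25)·(-0.25) + (0.75)·(0.75) + (0.75)·(0.75) + (-1.25)·(-1.25)) / 3 = 2.75/3 = 0.9167
  Sample standard deviations s_i = √(s[i,i]):
  s(X) = √(1.6667) = 1.291
  s(Y) = √(0.9167) = 0.9574

Step 3 — r_{ij} = s_{ij} / (s_i · s_j):
  r[X,X] = 1 (diagonal).
  r[X,Y] = 0.8333 / (1.291 · 0.9574) = 0.8333 / 1.236 = 0.6742
  r[Y,Y] = 1 (diagonal).

R is symmetric with unit diagonal. Assembling:

R = [[1, 0.6742],
 [0.6742, 1]]


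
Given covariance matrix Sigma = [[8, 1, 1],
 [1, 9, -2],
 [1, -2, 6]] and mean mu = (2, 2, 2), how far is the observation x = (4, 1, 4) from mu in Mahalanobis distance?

Step 1 — centre the observation: (x - mu) = (2, -1, 2).

Step 2 — invert Sigma (cofactor / det for 3×3, or solve directly):
  Sigma^{-1} = [[0.1312, -0.021, -0.0289],
 [-0.021, 0.1234, 0.0446],
 [-0.0289, 0.0446, 0.1864]].

Step 3 — form the quadratic (x - mu)^T · Sigma^{-1} · (x - mu):
  Sigma^{-1} · (x - mu) = (0.2257, -0.0761, 0.2703).
  (x - mu)^T · [Sigma^{-1} · (x - mu)] = (2)·(0.2257) + (-1)·(-0.0761) + (2)·(0.2703) = 1.0682.

Step 4 — take square root: d = √(1.0682) ≈ 1.0336.

d(x, mu) = √(1.0682) ≈ 1.0336


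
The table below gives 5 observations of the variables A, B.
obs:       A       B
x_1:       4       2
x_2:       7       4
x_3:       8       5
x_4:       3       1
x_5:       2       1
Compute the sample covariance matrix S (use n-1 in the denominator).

Step 1 — column means:
  mean(A) = (4 + 7 + 8 + 3 + 2) / 5 = 24/5 = 4.8
  mean(B) = (2 + 4 + 5 + 1 + 1) / 5 = 13/5 = 2.6

Step 2 — sample covariance S[i,j] = (1/(n-1)) · Σ_k (x_{k,i} - mean_i) · (x_{k,j} - mean_j), with n-1 = 4.
  S[A,A] = ((-0.8)·(-0.8) + (2.2)·(2.2) + (3.2)·(3.2) + (-1.8)·(-1.8) + (-2.8)·(-2.8)) / 4 = 26.8/4 = 6.7
  S[A,B] = ((-0.8)·(-0.6) + (2.2)·(1.4) + (3.2)·(2.4) + (-1.8)·(-1.6) + (-2.8)·(-1.6)) / 4 = 18.6/4 = 4.65
  S[B,B] = ((-0.6)·(-0.6) + (1.4)·(1.4) + (2.4)·(2.4) + (-1.6)·(-1.6) + (-1.6)·(-1.6)) / 4 = 13.2/4 = 3.3

S is symmetric (S[j,i] = S[i,j]). Assembling:

S = [[6.7, 4.65],
 [4.65, 3.3]]


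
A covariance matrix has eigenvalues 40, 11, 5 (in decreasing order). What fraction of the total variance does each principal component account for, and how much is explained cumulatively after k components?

Step 1 — total variance = trace(Sigma) = Σ λ_i = 40 + 11 + 5 = 56.

Step 2 — fraction explained by component i = λ_i / Σ λ:
  PC1: 40/56 = 0.7143
  PC2: 11/56 = 0.1964
  PC3: 5/56 = 0.0893

Step 3 — cumulative fraction after k components = (λ_1 + ... + λ_k) / Σ λ:
  k = 1: 40/56 = 0.7143
  k = 2: (40 + 11)/56 = 51/56 = 0.9107
  k = 3: (40 + 11 + 5)/56 = 56/56 = 1

Summary (fraction, with percent):

explained: PC1 0.7143 (71.43%), PC2 0.1964 (19.64%), PC3 0.0893 (8.93%);  cumulative: 0.7143, 0.9107, 1


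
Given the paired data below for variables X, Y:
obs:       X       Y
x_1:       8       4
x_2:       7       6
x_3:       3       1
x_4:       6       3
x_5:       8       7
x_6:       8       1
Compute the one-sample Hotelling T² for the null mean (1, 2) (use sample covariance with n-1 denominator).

Step 1 — sample mean vector:
  mean(X) = (8 + 7 + 3 + 6 + 8 + 8) / 6 = 40/6 = 6.6667
  mean(Y) = (4 + 6 + 1 + 3 + 7 + 1) / 6 = 22/6 = 3.6667
  x̄ = (6.6667, 3.6667),  deviation x̄ - mu_0 = (6.6667, 3.6667) - (1, 2) = (5.6667, 1.6667).

Step 2 — sample covariance matrix, S[i,j] = (1/(n-1)) · Σ_k (x_{k,i} - mean_i) · (x_{k,j} - mean_j), divisor n-1 = 5:
  S[X,X] = ((1.3333)·(1.3333) + (0.3333)·(0.3333) + (-3.6667)·(-3.6667) + (-0.6667)·(-0.6667) + (1.3333)·(1.3333) + (1.3333)·(1.3333)) / 5 = 19.3333/5 = 3.8667
  S[X,Y] = ((1.3333)·(0.3333) + (0.3333)·(2.3333) + (-3.6667)·(-2.6667) + (-0.6667)·(-0.6667) + (1.3333)·(3.3333) + (1.3333)·(-2.6667)) / 5 = 12.3333/5 = 2.4667
  S[Y,Y] = ((0.3333)·(0.3333) + (2.3333)·(2.3333) + (-2.6667)·(-2.6667) + (-0.6667)·(-0.6667) + (3.3333)·(3.3333) + (-2.6667)·(-2.6667)) / 5 = 31.3333/5 = 6.2667
  S = [[3.8667, 2.4667],
 [2.4667, 6.2667]].

Step 3 — invert S. det(S) = 3.8667·6.2667 - (2.4667)² = 18.1467.
  S^{-1} = (1/det) · [[d, -b], [-b, a]] = [[0.3453, -0.1359],
 [-0.1359, 0.2131]].

Step 4 — quadratic form (x̄ - mu_0)^T · S^{-1} · (x̄ - mu_0):
  S^{-1} · (x̄ - mu_0) = (1.7303, -0.4151),
  (x̄ - mu_0)^T · [...] = (5.6667)·(1.7303) + (1.6667)·(-0.4151) = 9.1134.

Step 5 — scale by n: T² = 6 · 9.1134 = 54.6804.

T² ≈ 54.6804


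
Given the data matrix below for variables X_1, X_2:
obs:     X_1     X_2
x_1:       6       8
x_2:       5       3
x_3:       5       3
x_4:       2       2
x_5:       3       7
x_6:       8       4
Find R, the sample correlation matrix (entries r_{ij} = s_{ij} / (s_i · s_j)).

Step 1 — column means:
  mean(X_1) = (6 + 5 + 5 + 2 + 3 + 8) / 6 = 29/6 = 4.8333
  mean(X_2) = (8 + 3 + 3 + 2 + 7 + 4) / 6 = 27/6 = 4.5

Step 2 — sample variances and covariances s[i,j] = (1/(n-1)) · Σ_k (x_{k,i} - mean_i) · (x_{k,j} - mean_j), with n-1 = 5:
  s[X_1,X_1] = ((1.1667)·(1.1667) + (0.1667)·(0.1667) + (0.1667)·(0.1667) + (-2.8333)·(-2.8333) + (-1.8333)·(-1.8333) + (3.1667)·(3.1667)) / 5 = 22.8333/5 = 4.5667
  s[X_1,X_2] = ((1.1667)·(3.5) + (0.1667)·(-1.5) + (0.1667)·(-1.5) + (-2.8333)·(-2.5) + (-1.8333)·(2.5) + (3.1667)·(-0.5)) / 5 = 4.5/5 = 0.9
  s[X_2,X_2] = ((3.5)·(3.5) + (-1.5)·(-1.5) + (-1.5)·(-1.5) + (-2.5)·(-2.5) + (2.5)·(2.5) + (-0.5)·(-0.5)) / 5 = 29.5/5 = 5.9
  Sample standard deviations s_i = √(s[i,i]):
  s(X_1) = √(4.5667) = 2.137
  s(X_2) = √(5.9) = 2.429

Step 3 — r_{ij} = s_{ij} / (s_i · s_j):
  r[X_1,X_1] = 1 (diagonal).
  r[X_1,X_2] = 0.9 / (2.137 · 2.429) = 0.9 / 5.1907 = 0.1734
  r[X_2,X_2] = 1 (diagonal).

R is symmetric with unit diagonal. Assembling:

R = [[1, 0.1734],
 [0.1734, 1]]


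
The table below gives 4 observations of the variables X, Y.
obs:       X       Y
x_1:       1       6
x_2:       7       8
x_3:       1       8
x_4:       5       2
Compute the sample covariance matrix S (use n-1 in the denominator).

Step 1 — column means:
  mean(X) = (1 + 7 + 1 + 5) / 4 = 14/4 = 3.5
  mean(Y) = (6 + 8 + 8 + 2) / 4 = 24/4 = 6

Step 2 — sample covariance S[i,j] = (1/(n-1)) · Σ_k (x_{k,i} - mean_i) · (x_{k,j} - mean_j), with n-1 = 3.
  S[X,X] = ((-2.5)·(-2.5) + (3.5)·(3.5) + (-2.5)·(-2.5) + (1.5)·(1.5)) / 3 = 27/3 = 9
  S[X,Y] = ((-2.5)·(0) + (3.5)·(2) + (-2.5)·(2) + (1.5)·(-4)) / 3 = -4/3 = -1.3333
  S[Y,Y] = ((0)·(0) + (2)·(2) + (2)·(2) + (-4)·(-4)) / 3 = 24/3 = 8

S is symmetric (S[j,i] = S[i,j]). Assembling:

S = [[9, -1.3333],
 [-1.3333, 8]]


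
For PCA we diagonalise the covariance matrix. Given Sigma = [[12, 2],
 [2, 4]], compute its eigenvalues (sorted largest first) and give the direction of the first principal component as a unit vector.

Step 1 — characteristic polynomial of 2×2 Sigma:
  det(Sigma - λI) = λ² - trace · λ + det = 0.
  trace = 12 + 4 = 16, det = 12·4 - (2)² = 44.
Step 2 — discriminant:
  Δ = trace² - 4·det = 256 - 176 = 80.
Step 3 — eigenvalues:
  λ = (trace ± √Δ)/2 = (16 ± 8.9443)/2,
  λ_1 = 12.4721,  λ_2 = 3.5279.

Step 4 — unit eigenvector for λ_1: solve (Sigma - λ_1 I)v = 0. First row:
  (12 - 12.4721)·v_x + (2)·v_y = 0, i.e. (-0.4721)·v_x + (2)·v_y = 0,
  so v ∝ (b, λ_1 - a) = (2, 0.4721) = u.
  ||u|| = √((2)² + (0.4721)²) = √(4.2229) ≈ 2.055,
  v_1 = u/||u|| ≈ (0.9732, 0.2298) (||v_1|| = 1).

λ_1 = 12.4721,  λ_2 = 3.5279;  v_1 ≈ (0.9732, 0.2298)


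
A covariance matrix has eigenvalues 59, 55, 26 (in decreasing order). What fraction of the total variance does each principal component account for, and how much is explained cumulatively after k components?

Step 1 — total variance = trace(Sigma) = Σ λ_i = 59 + 55 + 26 = 140.

Step 2 — fraction explained by component i = λ_i / Σ λ:
  PC1: 59/140 = 0.4214
  PC2: 55/140 = 0.3929
  PC3: 26/140 = 0.1857

Step 3 — cumulative fraction after k components = (λ_1 + ... + λ_k) / Σ λ:
  k = 1: 59/140 = 0.4214
  k = 2: (59 + 55)/140 = 114/140 = 0.8143
  k = 3: (59 + 55 + 26)/140 = 140/140 = 1

Summary (fraction, with percent):

explained: PC1 0.4214 (42.14%), PC2 0.3929 (39.29%), PC3 0.1857 (18.57%);  cumulative: 0.4214, 0.8143, 1


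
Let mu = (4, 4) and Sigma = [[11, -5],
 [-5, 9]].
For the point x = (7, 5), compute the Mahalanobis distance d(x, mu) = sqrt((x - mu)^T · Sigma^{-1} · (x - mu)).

Step 1 — centre the observation: (x - mu) = (3, 1).

Step 2 — invert Sigma. det(Sigma) = 11·9 - (-5)² = 74.
  Sigma^{-1} = (1/det) · [[d, -b], [-b, a]] = [[0.1216, 0.0676],
 [0.0676, 0.1486]].

Step 3 — form the quadratic (x - mu)^T · Sigma^{-1} · (x - mu):
  Sigma^{-1} · (x - mu) = (0.4324, 0.3514).
  (x - mu)^T · [Sigma^{-1} · (x - mu)] = (3)·(0.4324) + (1)·(0.3514) = 1.6486.

Step 4 — take square root: d = √(1.6486) ≈ 1.284.

d(x, mu) = √(1.6486) ≈ 1.284


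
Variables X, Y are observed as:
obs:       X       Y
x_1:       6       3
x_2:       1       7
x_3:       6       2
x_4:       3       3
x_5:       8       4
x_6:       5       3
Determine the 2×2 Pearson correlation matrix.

Step 1 — column means:
  mean(X) = (6 + 1 + 6 + 3 + 8 + 5) / 6 = 29/6 = 4.8333
  mean(Y) = (3 + 7 + 2 + 3 + 4 + 3) / 6 = 22/6 = 3.6667

Step 2 — sample variances and covariances s[i,j] = (1/(n-1)) · Σ_k (x_{k,i} - mean_i) · (x_{k,j} - mean_j), with n-1 = 5:
  s[X,X] = ((1.1667)·(1.1667) + (-3.8333)·(-3.8333) + (1.1667)·(1.1667) + (-1.8333)·(-1.8333) + (3.1667)·(3.1667) + (0.1667)·(0.1667)) / 5 = 30.8333/5 = 6.1667
  s[X,Y] = ((1.1667)·(-0.6667) + (-3.8333)·(3.3333) + (1.1667)·(-1.6667) + (-1.8333)·(-0.6667) + (3.1667)·(0.3333) + (0.1667)·(-0.6667)) / 5 = -13.3333/5 = -2.6667
  s[Y,Y] = ((-0.6667)·(-0.6667) + (3.3333)·(3.3333) + (-1.6667)·(-1.6667) + (-0.6667)·(-0.6667) + (0.3333)·(0.3333) + (-0.6667)·(-0.6667)) / 5 = 15.3333/5 = 3.0667
  Sample standard deviations s_i = √(s[i,i]):
  s(X) = √(6.1667) = 2.4833
  s(Y) = √(3.0667) = 1.7512

Step 3 — r_{ij} = s_{ij} / (s_i · s_j):
  r[X,X] = 1 (diagonal).
  r[X,Y] = -2.6667 / (2.4833 · 1.7512) = -2.6667 / 4.3487 = -0.6132
  r[Y,Y] = 1 (diagonal).

R is symmetric with unit diagonal. Assembling:

R = [[1, -0.6132],
 [-0.6132, 1]]


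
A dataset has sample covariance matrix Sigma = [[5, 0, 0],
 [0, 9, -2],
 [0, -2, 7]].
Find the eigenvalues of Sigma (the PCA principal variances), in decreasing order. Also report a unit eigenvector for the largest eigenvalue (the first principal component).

Step 1 — characteristic polynomial p(λ) = det(λI - Sigma) = λ³ - tr·λ² + c_1·λ - det, where tr = trace, c_1 = sum of the principal 2×2 minors, det = det(Sigma):
  tr = 5 + 9 + 7 = 21,
  c_1 = (5·9 - (0)²) + (5·7 - (0)²) + (9·7 - (-2)²) = 45 + 35 + 59 = 139,
  det = 5·(9·7 - (-2)²) - (0)·((0)·7 - (-2)·(0)) + (0)·((0)·(-2) - 9·(0)) = 5·(59) - (0)·(0) + (0)·(0) = 295.
  So p(λ) = λ³ - 21λ² + 139λ - 295.
Step 2 — look for an integer root (rational root theorem: any rational root is an integer divisor of 295). Testing λ = 5:
  p(5) = 125 - 525 + 695 - 295 = 0  ✓
  Dividing out (λ - 5): p(λ) = (λ - 5)(λ² - 16λ + 59).
Step 3 — remaining eigenvalues from the quadratic λ² - 16λ + 59 = 0:
  Δ = 16² - 4·59 = 256 - 236 = 20,  λ = (16 ± √20)/2 = (16 ± 4.4721)/2 ≈ 10.2361 or 5.7639.
  Sorted: λ_1 = 10.2361,  λ_2 = 5.7639,  λ_3 = 5  (check: sum = 21 = tr ✓).

Step 4 — unit eigenvector for λ_1 ≈ 10.2361: v spans the null space of (Sigma - λ_1 I), whose rows are
  r_1 = (-5.2361, 0, 0),  r_2 = (0, -1.2361, -2),  r_3 = (0, -2, -3.2361).
  v is orthogonal to every row, so take v ∝ r_1 × r_2 = ((0)·(-2) - (0)·(-1.2361), (0)·(0) - (-5.2361)·(-2), (-5.2361)·(-1.2361) - (0)·(0)) ≈ (0, -10.4721, 6.4721).
  Rescale (multiply by -1 so the first nonzero entry is positive): u = (0, 10.4721, -6.4721).
  ||u|| = √((0)² + (10.4721)² + (-6.4721)²) = √(151.5542) ≈ 12.3107,  v_1 = u/||u|| ≈ (0, 0.8507, -0.5257) (||v_1|| = 1).

λ_1 = 10.2361,  λ_2 = 5.7639,  λ_3 = 5;  v_1 ≈ (0, 0.8507, -0.5257)


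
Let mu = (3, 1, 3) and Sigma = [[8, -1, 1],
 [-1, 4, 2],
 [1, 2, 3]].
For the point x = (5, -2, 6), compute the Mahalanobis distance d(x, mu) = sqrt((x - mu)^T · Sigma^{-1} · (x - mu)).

Step 1 — centre the observation: (x - mu) = (2, -3, 3).

Step 2 — invert Sigma (cofactor / det for 3×3, or solve directly):
  Sigma^{-1} = [[0.1509, 0.0943, -0.1132],
 [0.0943, 0.434, -0.3208],
 [-0.1132, -0.3208, 0.5849]].

Step 3 — form the quadratic (x - mu)^T · Sigma^{-1} · (x - mu):
  Sigma^{-1} · (x - mu) = (-0.3208, -2.0755, 2.4906).
  (x - mu)^T · [Sigma^{-1} · (x - mu)] = (2)·(-0.3208) + (-3)·(-2.0755) + (3)·(2.4906) = 13.0566.

Step 4 — take square root: d = √(13.0566) ≈ 3.6134.

d(x, mu) = √(13.0566) ≈ 3.6134


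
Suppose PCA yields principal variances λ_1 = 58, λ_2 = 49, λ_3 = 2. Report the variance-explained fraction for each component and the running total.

Step 1 — total variance = trace(Sigma) = Σ λ_i = 58 + 49 + 2 = 109.

Step 2 — fraction explained by component i = λ_i / Σ λ:
  PC1: 58/109 = 0.5321
  PC2: 49/109 = 0.4495
  PC3: 2/109 = 0.0183

Step 3 — cumulative fraction after k components = (λ_1 + ... + λ_k) / Σ λ:
  k = 1: 58/109 = 0.5321
  k = 2: (58 + 49)/109 = 107/109 = 0.9817
  k = 3: (58 + 49 + 2)/109 = 109/109 = 1

Summary (fraction, with percent):

explained: PC1 0.5321 (53.21%), PC2 0.4495 (44.95%), PC3 0.0183 (1.83%);  cumulative: 0.5321, 0.9817, 1


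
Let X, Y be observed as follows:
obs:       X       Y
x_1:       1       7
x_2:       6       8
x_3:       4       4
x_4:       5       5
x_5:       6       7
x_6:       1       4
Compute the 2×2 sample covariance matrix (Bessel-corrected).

Step 1 — column means:
  mean(X) = (1 + 6 + 4 + 5 + 6 + 1) / 6 = 23/6 = 3.8333
  mean(Y) = (7 + 8 + 4 + 5 + 7 + 4) / 6 = 35/6 = 5.8333

Step 2 — sample covariance S[i,j] = (1/(n-1)) · Σ_k (x_{k,i} - mean_i) · (x_{k,j} - mean_j), with n-1 = 5.
  S[X,X] = ((-2.8333)·(-2.8333) + (2.1667)·(2.1667) + (0.1667)·(0.1667) + (1.1667)·(1.1667) + (2.1667)·(2.1667) + (-2.8333)·(-2.8333)) / 5 = 26.8333/5 = 5.3667
  S[X,Y] = ((-2.8333)·(1.1667) + (2.1667)·(2.1667) + (0.1667)·(-1.8333) + (1.1667)·(-0.8333) + (2.1667)·(1.1667) + (-2.8333)·(-1.8333)) / 5 = 7.8333/5 = 1.5667
  S[Y,Y] = ((1.1667)·(1.1667) + (2.1667)·(2.1667) + (-1.8333)·(-1.8333) + (-0.8333)·(-0.8333) + (1.1667)·(1.1667) + (-1.8333)·(-1.8333)) / 5 = 14.8333/5 = 2.9667

S is symmetric (S[j,i] = S[i,j]). Assembling:

S = [[5.3667, 1.5667],
 [1.5667, 2.9667]]


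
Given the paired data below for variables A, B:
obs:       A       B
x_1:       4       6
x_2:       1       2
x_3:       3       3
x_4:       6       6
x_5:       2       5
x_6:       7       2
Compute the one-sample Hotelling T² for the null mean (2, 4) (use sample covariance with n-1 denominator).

Step 1 — sample mean vector:
  mean(A) = (4 + 1 + 3 + 6 + 2 + 7) / 6 = 23/6 = 3.8333
  mean(B) = (6 + 2 + 3 + 6 + 5 + 2) / 6 = 24/6 = 4
  x̄ = (3.8333, 4),  deviation x̄ - mu_0 = (3.8333, 4) - (2, 4) = (1.8333, 0).

Step 2 — sample covariance matrix, S[i,j] = (1/(n-1)) · Σ_k (x_{k,i} - mean_i) · (x_{k,j} - mean_j), divisor n-1 = 5:
  S[A,A] = ((0.1667)·(0.1667) + (-2.8333)·(-2.8333) + (-0.8333)·(-0.8333) + (2.1667)·(2.1667) + (-1.8333)·(-1.8333) + (3.1667)·(3.1667)) / 5 = 26.8333/5 = 5.3667
  S[A,B] = ((0.1667)·(2) + (-2.8333)·(-2) + (-0.8333)·(-1) + (2.1667)·(2) + (-1.8333)·(1) + (3.1667)·(-2)) / 5 = 3/5 = 0.6
  S[B,B] = ((2)·(2) + (-2)·(-2) + (-1)·(-1) + (2)·(2) + (1)·(1) + (-2)·(-2)) / 5 = 18/5 = 3.6
  S = [[5.3667, 0.6],
 [0.6, 3.6]].

Step 3 — invert S. det(S) = 5.3667·3.6 - (0.6)² = 18.96.
  S^{-1} = (1/det) · [[d, -b], [-b, a]] = [[0.1899, -0.0316],
 [-0.0316, 0.2831]].

Step 4 — quadratic form (x̄ - mu_0)^T · S^{-1} · (x̄ - mu_0):
  S^{-1} · (x̄ - mu_0) = (0.3481, -0.058),
  (x̄ - mu_0)^T · [...] = (1.8333)·(0.3481) + (0)·(-0.058) = 0.6382.

Step 5 — scale by n: T² = 6 · 0.6382 = 3.8291.

T² ≈ 3.8291


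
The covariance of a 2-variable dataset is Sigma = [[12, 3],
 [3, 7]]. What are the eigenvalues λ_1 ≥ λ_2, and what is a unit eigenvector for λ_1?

Step 1 — characteristic polynomial of 2×2 Sigma:
  det(Sigma - λI) = λ² - trace · λ + det = 0.
  trace = 12 + 7 = 19, det = 12·7 - (3)² = 75.
Step 2 — discriminant:
  Δ = trace² - 4·det = 361 - 300 = 61.
Step 3 — eigenvalues:
  λ = (trace ± √Δ)/2 = (19 ± 7.8102)/2,
  λ_1 = 13.4051,  λ_2 = 5.5949.

Step 4 — unit eigenvector for λ_1: solve (Sigma - λ_1 I)v = 0. First row:
  (12 - 13.4051)·v_x + (3)·v_y = 0, i.e. (-1.4051)·v_x + (3)·v_y = 0,
  so v ∝ (b, λ_1 - a) = (3, 1.4051) = u.
  ||u|| = √((3)² + (1.4051)²) = √(10.9744) ≈ 3.3128,
  v_1 = u/||u|| ≈ (0.9056, 0.4242) (||v_1|| = 1).

λ_1 = 13.4051,  λ_2 = 5.5949;  v_1 ≈ (0.9056, 0.4242)


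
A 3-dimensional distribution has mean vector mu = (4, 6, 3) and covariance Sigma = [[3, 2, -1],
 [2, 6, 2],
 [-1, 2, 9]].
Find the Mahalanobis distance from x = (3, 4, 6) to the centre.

Step 1 — centre the observation: (x - mu) = (-1, -2, 3).

Step 2 — invert Sigma (cofactor / det for 3×3, or solve directly):
  Sigma^{-1} = [[0.5, -0.2, 0.1],
 [-0.2, 0.26, -0.08],
 [0.1, -0.08, 0.14]].

Step 3 — form the quadratic (x - mu)^T · Sigma^{-1} · (x - mu):
  Sigma^{-1} · (x - mu) = (0.2, -0.56, 0.48).
  (x - mu)^T · [Sigma^{-1} · (x - mu)] = (-1)·(0.2) + (-2)·(-0.56) + (3)·(0.48) = 2.36.

Step 4 — take square root: d = √(2.36) ≈ 1.5362.

d(x, mu) = √(2.36) ≈ 1.5362


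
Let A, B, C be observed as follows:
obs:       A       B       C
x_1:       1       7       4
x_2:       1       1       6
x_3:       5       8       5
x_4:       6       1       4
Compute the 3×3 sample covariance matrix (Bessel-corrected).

Step 1 — column means:
  mean(A) = (1 + 1 + 5 + 6) / 4 = 13/4 = 3.25
  mean(B) = (7 + 1 + 8 + 1) / 4 = 17/4 = 4.25
  mean(C) = (4 + 6 + 5 + 4) / 4 = 19/4 = 4.75

Step 2 — sample covariance S[i,j] = (1/(n-1)) · Σ_k (x_{k,i} - mean_i) · (x_{k,j} - mean_j), with n-1 = 3.
  S[A,A] = ((-2.25)·(-2.25) + (-2.25)·(-2.25) + (1.75)·(1.75) + (2.75)·(2.75)) / 3 = 20.75/3 = 6.9167
  S[A,B] = ((-2.25)·(2.75) + (-2.25)·(-3.25) + (1.75)·(3.75) + (2.75)·(-3.25)) / 3 = -1.25/3 = -0.4167
  S[A,C] = ((-2.25)·(-0.75) + (-2.25)·(1.25) + (1.75)·(0.25) + (2.75)·(-0.75)) / 3 = -2.75/3 = -0.9167
  S[B,B] = ((2.75)·(2.75) + (-3.25)·(-3.25) + (3.75)·(3.75) + (-3.25)·(-3.25)) / 3 = 42.75/3 = 14.25
  S[B,C] = ((2.75)·(-0.75) + (-3.25)·(1.25) + (3.75)·(0.25) + (-3.25)·(-0.75)) / 3 = -2.75/3 = -0.9167
  S[C,C] = ((-0.75)·(-0.75) + (1.25)·(1.25) + (0.25)·(0.25) + (-0.75)·(-0.75)) / 3 = 2.75/3 = 0.9167

S is symmetric (S[j,i] = S[i,j]). Assembling:

S = [[6.9167, -0.4167, -0.9167],
 [-0.4167, 14.25, -0.9167],
 [-0.9167, -0.9167, 0.9167]]


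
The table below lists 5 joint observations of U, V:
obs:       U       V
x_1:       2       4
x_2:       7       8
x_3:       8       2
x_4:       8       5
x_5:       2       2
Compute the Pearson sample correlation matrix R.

Step 1 — column means:
  mean(U) = (2 + 7 + 8 + 8 + 2) / 5 = 27/5 = 5.4
  mean(V) = (4 + 8 + 2 + 5 + 2) / 5 = 21/5 = 4.2

Step 2 — sample variances and covariances s[i,j] = (1/(n-1)) · Σ_k (x_{k,i} - mean_i) · (x_{k,j} - mean_j), with n-1 = 4:
  s[U,U] = ((-3.4)·(-3.4) + (1.6)·(1.6) + (2.6)·(2.6) + (2.6)·(2.6) + (-3.4)·(-3.4)) / 4 = 39.2/4 = 9.8
  s[U,V] = ((-3.4)·(-0.2) + (1.6)·(3.8) + (2.6)·(-2.2) + (2.6)·(0.8) + (-3.4)·(-2.2)) / 4 = 10.6/4 = 2.65
  s[V,V] = ((-0.2)·(-0.2) + (3.8)·(3.8) + (-2.2)·(-2.2) + (0.8)·(0.8) + (-2.2)·(-2.2)) / 4 = 24.8/4 = 6.2
  Sample standard deviations s_i = √(s[i,i]):
  s(U) = √(9.8) = 3.1305
  s(V) = √(6.2) = 2.49

Step 3 — r_{ij} = s_{ij} / (s_i · s_j):
  r[U,U] = 1 (diagonal).
  r[U,V] = 2.65 / (3.1305 · 2.49) = 2.65 / 7.7949 = 0.34
  r[V,V] = 1 (diagonal).

R is symmetric with unit diagonal. Assembling:

R = [[1, 0.34],
 [0.34, 1]]


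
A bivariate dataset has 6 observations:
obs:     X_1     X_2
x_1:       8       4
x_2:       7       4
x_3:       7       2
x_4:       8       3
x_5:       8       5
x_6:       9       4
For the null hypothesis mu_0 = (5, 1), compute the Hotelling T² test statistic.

Step 1 — sample mean vector:
  mean(X_1) = (8 + 7 + 7 + 8 + 8 + 9) / 6 = 47/6 = 7.8333
  mean(X_2) = (4 + 4 + 2 + 3 + 5 + 4) / 6 = 22/6 = 3.6667
  x̄ = (7.8333, 3.6667),  deviation x̄ - mu_0 = (7.8333, 3.6667) - (5, 1) = (2.8333, 2.6667).

Step 2 — sample covariance matrix, S[i,j] = (1/(n-1)) · Σ_k (x_{k,i} - mean_i) · (x_{k,j} - mean_j), divisor n-1 = 5:
  S[X_1,X_1] = ((0.1667)·(0.1667) + (-0.8333)·(-0.8333) + (-0.8333)·(-0.8333) + (0.1667)·(0.1667) + (0.1667)·(0.1667) + (1.1667)·(1.1667)) / 5 = 2.8333/5 = 0.5667
  S[X_1,X_2] = ((0.1667)·(0.3333) + (-0.8333)·(0.3333) + (-0.8333)·(-1.6667) + (0.1667)·(-0.6667) + (0.1667)·(1.3333) + (1.1667)·(0.3333)) / 5 = 1.6667/5 = 0.3333
  S[X_2,X_2] = ((0.3333)·(0.3333) + (0.3333)·(0.3333) + (-1.6667)·(-1.6667) + (-0.6667)·(-0.6667) + (1.3333)·(1.3333) + (0.3333)·(0.3333)) / 5 = 5.3333/5 = 1.0667
  S = [[0.5667, 0.3333],
 [0.3333, 1.0667]].

Step 3 — invert S. det(S) = 0.5667·1.0667 - (0.3333)² = 0.4933.
  S^{-1} = (1/det) · [[d, -b], [-b, a]] = [[2.1622, -0.6757],
 [-0.6757, 1.1486]].

Step 4 — quadratic form (x̄ - mu_0)^T · S^{-1} · (x̄ - mu_0):
  S^{-1} · (x̄ - mu_0) = (4.3243, 1.1486),
  (x̄ - mu_0)^T · [...] = (2.8333)·(4.3243) + (2.6667)·(1.1486) = 15.3153.

Step 5 — scale by n: T² = 6 · 15.3153 = 91.8919.

T² ≈ 91.8919
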